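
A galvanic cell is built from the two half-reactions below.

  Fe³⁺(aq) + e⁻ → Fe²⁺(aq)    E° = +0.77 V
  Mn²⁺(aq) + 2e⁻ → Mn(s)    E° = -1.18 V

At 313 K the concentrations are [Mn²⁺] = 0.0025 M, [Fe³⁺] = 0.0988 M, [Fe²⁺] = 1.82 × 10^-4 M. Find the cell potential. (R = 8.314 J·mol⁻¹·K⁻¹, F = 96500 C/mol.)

The Fe³⁺/Fe²⁺ couple has the higher reduction potential and acts as the cathode, so E°_cell = +0.77 − (-1.18) = 1.95 V.
Balancing electrons gives n = 2; the reaction quotient is Q = [Mn²⁺]·[Fe²⁺]^2/[Fe³⁺]^2 = 8.48 × 10^-9.
E = E° − (RT/nF) ln Q = 1.95 − (8.314×313)/(2×96500) × (-18.585) = 1.950 + 0.251 = 2.201 V.

2.20 V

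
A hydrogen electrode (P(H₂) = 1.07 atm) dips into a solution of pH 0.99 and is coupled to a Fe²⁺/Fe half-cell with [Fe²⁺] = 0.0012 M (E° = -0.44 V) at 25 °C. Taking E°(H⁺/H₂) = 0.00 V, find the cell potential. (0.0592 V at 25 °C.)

The hydrogen couple is the cathode, so E°_cell = 0.44 V; n = 2.
[H⁺] = 10^(−0.99) = 0.10 M, and Q = [Fe²⁺]·P(H₂) / [H⁺]^2 = 0.123.
E = E° − (0.0592/2) log Q = 0.44 − (0.0592/2)(-0.911) = 0.467 V.

0.47 V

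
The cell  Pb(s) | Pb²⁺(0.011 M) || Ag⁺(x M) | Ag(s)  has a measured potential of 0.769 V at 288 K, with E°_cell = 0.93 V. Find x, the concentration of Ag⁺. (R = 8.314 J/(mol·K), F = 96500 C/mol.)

1.6 × 10^-4 M

From the Nernst equation, ln Q = nF(E° − E)/RT = 2×96500×(0.93 − 0.769)/(8.314×288) = 12.977, so Q = 4.32 × 10^5.
With Q = [Pb²⁺]/[Ag⁺]^2 and the known concentrations, [Ag⁺]^2 in the denominator gives [Ag⁺] = 1.6 × 10^-4 M.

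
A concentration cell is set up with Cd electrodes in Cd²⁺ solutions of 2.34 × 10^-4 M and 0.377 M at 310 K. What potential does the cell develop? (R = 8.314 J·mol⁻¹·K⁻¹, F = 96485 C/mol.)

Both half-cells are Cd²⁺/Cd, so E°_cell = 0. The concentrated side is the cathode; the cell reaction moves Cd²⁺ from high to low concentration with n = 2.
Q = [Cd²⁺]_dilute/[Cd²⁺]_conc = 2.34 × 10^-4/0.377 = 6.21 × 10^-4.
E = 0 − (RT/nF) ln Q = −((8.314×310)/(2×96485))(-7.385) = 0.0986 V.

0.099 V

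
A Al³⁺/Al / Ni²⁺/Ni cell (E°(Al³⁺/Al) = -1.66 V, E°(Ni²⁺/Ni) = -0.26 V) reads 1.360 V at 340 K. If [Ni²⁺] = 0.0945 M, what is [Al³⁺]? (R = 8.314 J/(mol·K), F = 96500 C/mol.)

1.7 M

From the Nernst equation, ln Q = nF(E° − E)/RT = 6×96500×(1.40 − 1.360)/(8.314×340) = 8.193, so Q = 3620.
With Q = [Al³⁺]^2/[Ni²⁺]^3 and the known concentrations, [Al³⁺]^2 in the numerator gives [Al³⁺] = 1.7 M.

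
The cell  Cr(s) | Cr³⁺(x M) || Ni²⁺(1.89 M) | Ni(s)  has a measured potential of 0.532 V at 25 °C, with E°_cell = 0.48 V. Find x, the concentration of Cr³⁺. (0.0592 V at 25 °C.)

0.006 M

From the Nernst equation, log Q = n(E° − E)/0.0592 = 6(0.48 − 0.532)/0.0592 = -5.270, so Q = 5.37 × 10^-6.
With Q = [Cr³⁺]^2/[Ni²⁺]^3 and the known concentrations, [Cr³⁺]^2 in the numerator gives [Cr³⁺] = 0.006 M.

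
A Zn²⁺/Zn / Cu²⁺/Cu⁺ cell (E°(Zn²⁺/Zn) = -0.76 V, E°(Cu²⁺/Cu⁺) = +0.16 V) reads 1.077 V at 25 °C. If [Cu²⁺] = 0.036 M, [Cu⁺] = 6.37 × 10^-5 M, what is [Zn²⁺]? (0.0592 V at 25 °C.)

1.6 M

From the Nernst equation, log Q = n(E° − E)/0.0592 = 2(0.92 − 1.077)/0.0592 = -5.304, so Q = 4.97 × 10^-6.
With Q = [Zn²⁺]·[Cu⁺]^2/[Cu²⁺]^2 and the known concentrations, [Zn²⁺] in the numerator gives [Zn²⁺] = 1.6 M.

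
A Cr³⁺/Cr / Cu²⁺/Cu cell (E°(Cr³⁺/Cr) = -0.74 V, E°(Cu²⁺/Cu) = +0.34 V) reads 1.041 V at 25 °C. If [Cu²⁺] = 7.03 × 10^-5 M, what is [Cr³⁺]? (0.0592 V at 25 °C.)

From the Nernst equation, log Q = n(E° − E)/0.0592 = 6(1.08 − 1.041)/0.0592 = 3.953, so Q = 8970.
With Q = [Cr³⁺]^2/[Cu²⁺]^3 and the known concentrations, [Cr³⁺]^2 in the numerator gives [Cr³⁺] = 5.6 × 10^-5 M.

5.6 × 10^-5 M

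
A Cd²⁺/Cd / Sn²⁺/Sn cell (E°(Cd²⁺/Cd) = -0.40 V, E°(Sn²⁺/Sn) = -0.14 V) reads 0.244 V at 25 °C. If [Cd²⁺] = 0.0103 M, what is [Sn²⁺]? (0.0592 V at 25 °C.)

From the Nernst equation, log Q = n(E° − E)/0.0592 = 2(0.26 − 0.244)/0.0592 = 0.541, so Q = 3.47.
With Q = [Cd²⁺]/[Sn²⁺] and the known concentrations, [Sn²⁺] in the denominator gives [Sn²⁺] = 0.003 M.

0.003 M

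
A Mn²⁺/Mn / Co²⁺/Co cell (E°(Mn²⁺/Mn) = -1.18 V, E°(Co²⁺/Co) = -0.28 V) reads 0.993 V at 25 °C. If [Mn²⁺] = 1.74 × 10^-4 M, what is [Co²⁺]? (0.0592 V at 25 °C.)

From the Nernst equation, log Q = n(E° − E)/0.0592 = 2(0.90 − 0.993)/0.0592 = -3.142, so Q = 7.21 × 10^-4.
With Q = [Mn²⁺]/[Co²⁺] and the known concentrations, [Co²⁺] in the denominator gives [Co²⁺] = 0.24 M.

0.24 M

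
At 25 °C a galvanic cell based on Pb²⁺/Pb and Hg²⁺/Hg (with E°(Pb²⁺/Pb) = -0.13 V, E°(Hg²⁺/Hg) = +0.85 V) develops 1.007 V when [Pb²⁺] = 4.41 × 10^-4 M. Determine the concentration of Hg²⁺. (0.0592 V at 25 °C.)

From the Nernst equation, log Q = n(E° − E)/0.0592 = 2(0.98 − 1.007)/0.0592 = -0.912, so Q = 0.122.
With Q = [Pb²⁺]/[Hg²⁺] and the known concentrations, [Hg²⁺] in the denominator gives [Hg²⁺] = 0.0036 M.

0.0036 M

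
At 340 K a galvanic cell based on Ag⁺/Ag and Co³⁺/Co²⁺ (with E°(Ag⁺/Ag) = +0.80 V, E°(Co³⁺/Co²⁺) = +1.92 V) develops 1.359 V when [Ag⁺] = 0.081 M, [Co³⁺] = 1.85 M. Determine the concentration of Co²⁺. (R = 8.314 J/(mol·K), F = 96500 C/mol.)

0.0065 M

From the Nernst equation, ln Q = nF(E° − E)/RT = 1×96500×(1.12 − 1.359)/(8.314×340) = -8.159, so Q = 2.86 × 10^-4.
With Q = [Ag⁺]·[Co²⁺]/[Co³⁺] and the known concentrations, [Co²⁺] in the numerator gives [Co²⁺] = 0.0065 M.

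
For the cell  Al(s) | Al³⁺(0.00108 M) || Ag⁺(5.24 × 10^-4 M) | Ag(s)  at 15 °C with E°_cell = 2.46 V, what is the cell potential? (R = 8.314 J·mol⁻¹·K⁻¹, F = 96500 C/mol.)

Balancing electrons gives n = 3; the reaction quotient is Q = [Al³⁺]/[Ag⁺]^3 = 7.51 × 10^6.
E = E° − (RT/nF) ln Q = 2.46 − (8.314×288)/(3×96500) × (15.831) = 2.460 − 0.131 = 2.329 V.

2.33 V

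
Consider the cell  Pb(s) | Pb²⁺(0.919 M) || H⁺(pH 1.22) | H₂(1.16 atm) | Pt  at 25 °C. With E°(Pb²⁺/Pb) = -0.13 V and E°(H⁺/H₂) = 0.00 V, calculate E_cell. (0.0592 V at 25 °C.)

0.057 V

The hydrogen couple is the cathode, so E°_cell = 0.13 V; n = 2.
[H⁺] = 10^(−1.22) = 0.060 M, and Q = [Pb²⁺]·P(H₂) / [H⁺]^2 = 294.
E = E° − (0.0592/2) log Q = 0.13 − (0.0592/2)(2.468) = 0.057 V.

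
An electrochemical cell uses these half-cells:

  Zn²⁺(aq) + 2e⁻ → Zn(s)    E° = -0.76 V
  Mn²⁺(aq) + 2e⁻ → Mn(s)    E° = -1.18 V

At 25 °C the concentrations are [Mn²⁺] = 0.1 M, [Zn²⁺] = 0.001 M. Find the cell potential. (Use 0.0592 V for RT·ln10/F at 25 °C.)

0.361 V

The Zn²⁺/Zn couple has the higher reduction potential and acts as the cathode, so E°_cell = -0.76 − (-1.18) = 0.42 V.
Balancing electrons gives n = 2; the reaction quotient is Q = [Mn²⁺]/[Zn²⁺] = 100.
At 25 °C, E = E° − (0.0592/n) log Q = 0.42 − (0.0592/2)(2.000) = 0.420 − 0.059 = 0.361 V.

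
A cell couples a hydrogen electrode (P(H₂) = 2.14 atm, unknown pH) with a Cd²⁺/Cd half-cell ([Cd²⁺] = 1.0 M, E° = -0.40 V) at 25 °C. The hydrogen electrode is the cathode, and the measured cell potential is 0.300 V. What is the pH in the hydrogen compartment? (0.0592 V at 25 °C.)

E°_cell = 0.40 V and n = 2.
log Q = n(E° − E)/0.0592 = 2×(0.40 − 0.300)/0.0592 = 3.378.
With Q = [Cd²⁺]·P(H₂) / [H⁺]^2, solving for [H⁺] gives log[H⁺] = -1.524, so pH = 1.52.

pH = 1.52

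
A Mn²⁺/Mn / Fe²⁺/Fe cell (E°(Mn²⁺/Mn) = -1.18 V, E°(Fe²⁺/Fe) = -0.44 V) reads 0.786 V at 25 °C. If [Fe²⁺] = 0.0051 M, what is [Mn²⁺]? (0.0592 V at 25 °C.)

From the Nernst equation, log Q = n(E° − E)/0.0592 = 2(0.74 − 0.786)/0.0592 = -1.554, so Q = 0.0279.
With Q = [Mn²⁺]/[Fe²⁺] and the known concentrations, [Mn²⁺] in the numerator gives [Mn²⁺] = 1.4 × 10^-4 M.

1.4 × 10^-4 M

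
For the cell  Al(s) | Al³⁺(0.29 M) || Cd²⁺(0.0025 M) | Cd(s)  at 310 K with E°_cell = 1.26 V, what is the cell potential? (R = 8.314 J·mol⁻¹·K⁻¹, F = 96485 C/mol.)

Balancing electrons gives n = 6; the reaction quotient is Q = [Al³⁺]^2/[Cd²⁺]^3 = 5.38 × 10^6.
E = E° − (RT/nF) ln Q = 1.26 − (8.314×310)/(6×96485) × (15.499) = 1.260 − 0.069 = 1.191 V.

1.19 V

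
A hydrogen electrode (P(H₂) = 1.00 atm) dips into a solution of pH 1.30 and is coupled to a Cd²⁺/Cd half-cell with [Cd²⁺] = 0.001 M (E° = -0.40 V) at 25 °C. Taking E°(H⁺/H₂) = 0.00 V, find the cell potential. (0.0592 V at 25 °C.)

The hydrogen couple is the cathode, so E°_cell = 0.40 V; n = 2.
[H⁺] = 10^(−1.30) = 0.050 M, and Q = [Cd²⁺]·P(H₂) / [H⁺]^2 = 0.398.
E = E° − (0.0592/2) log Q = 0.40 − (0.0592/2)(-0.400) = 0.412 V.

0.41 V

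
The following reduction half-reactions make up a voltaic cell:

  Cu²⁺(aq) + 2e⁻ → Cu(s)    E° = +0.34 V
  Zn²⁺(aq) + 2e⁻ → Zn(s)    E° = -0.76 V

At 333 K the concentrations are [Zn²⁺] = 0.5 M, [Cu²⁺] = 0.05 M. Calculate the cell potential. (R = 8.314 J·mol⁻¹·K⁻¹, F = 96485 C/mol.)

1.07 V

The Cu²⁺/Cu couple has the higher reduction potential and acts as the cathode, so E°_cell = +0.34 − (-0.76) = 1.10 V.
Balancing electrons gives n = 2; the reaction quotient is Q = [Zn²⁺]/[Cu²⁺] = 10.0.
E = E° − (RT/nF) ln Q = 1.10 − (8.314×333)/(2×96485) × (2.303) = 1.100 − 0.033 = 1.067 V.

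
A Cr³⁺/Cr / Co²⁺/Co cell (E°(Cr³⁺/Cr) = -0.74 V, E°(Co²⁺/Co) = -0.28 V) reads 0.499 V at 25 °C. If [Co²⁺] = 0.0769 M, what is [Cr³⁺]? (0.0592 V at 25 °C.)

2.3 × 10^-4 M

From the Nernst equation, log Q = n(E° − E)/0.0592 = 6(0.46 − 0.499)/0.0592 = -3.953, so Q = 1.12 × 10^-4.
With Q = [Cr³⁺]^2/[Co²⁺]^3 and the known concentrations, [Cr³⁺]^2 in the numerator gives [Cr³⁺] = 2.3 × 10^-4 M.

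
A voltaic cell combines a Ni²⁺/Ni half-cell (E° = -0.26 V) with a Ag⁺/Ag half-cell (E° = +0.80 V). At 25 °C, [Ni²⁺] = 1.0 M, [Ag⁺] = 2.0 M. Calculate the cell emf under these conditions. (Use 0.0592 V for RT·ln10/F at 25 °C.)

The Ag⁺/Ag couple has the higher reduction potential and acts as the cathode, so E°_cell = +0.80 − (-0.26) = 1.06 V.
Balancing electrons gives n = 2; the reaction quotient is Q = [Ni²⁺]/[Ag⁺]^2 = 0.250.
At 25 °C, E = E° − (0.0592/n) log Q = 1.06 − (0.0592/2)(-0.602) = 1.060 + 0.018 = 1.078 V.

1.08 V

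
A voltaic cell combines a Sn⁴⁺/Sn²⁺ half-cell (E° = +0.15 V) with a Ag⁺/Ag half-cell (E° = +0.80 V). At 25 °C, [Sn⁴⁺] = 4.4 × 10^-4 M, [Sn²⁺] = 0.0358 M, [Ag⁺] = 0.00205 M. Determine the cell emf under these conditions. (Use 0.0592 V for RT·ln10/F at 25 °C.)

The Ag⁺/Ag couple has the higher reduction potential and acts as the cathode, so E°_cell = +0.80 − (+0.15) = 0.65 V.
Balancing electrons gives n = 2; the reaction quotient is Q = [Sn⁴⁺]/([Sn²⁺]·[Ag⁺]^2) = 2920.
At 25 °C, E = E° − (0.0592/n) log Q = 0.65 − (0.0592/2)(3.466) = 0.650 − 0.103 = 0.547 V.

0.547 V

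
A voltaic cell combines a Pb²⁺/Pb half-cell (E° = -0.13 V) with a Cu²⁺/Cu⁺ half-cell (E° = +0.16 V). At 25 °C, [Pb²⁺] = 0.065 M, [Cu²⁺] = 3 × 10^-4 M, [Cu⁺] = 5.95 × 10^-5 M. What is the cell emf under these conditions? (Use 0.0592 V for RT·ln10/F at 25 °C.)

0.367 V

The Cu²⁺/Cu⁺ couple has the higher reduction potential and acts as the cathode, so E°_cell = +0.16 − (-0.13) = 0.29 V.
Balancing electrons gives n = 2; the reaction quotient is Q = [Pb²⁺]·[Cu⁺]^2/[Cu²⁺]^2 = 0.00256.
At 25 °C, E = E° − (0.0592/n) log Q = 0.29 − (0.0592/2)(-2.592) = 0.290 + 0.077 = 0.367 V.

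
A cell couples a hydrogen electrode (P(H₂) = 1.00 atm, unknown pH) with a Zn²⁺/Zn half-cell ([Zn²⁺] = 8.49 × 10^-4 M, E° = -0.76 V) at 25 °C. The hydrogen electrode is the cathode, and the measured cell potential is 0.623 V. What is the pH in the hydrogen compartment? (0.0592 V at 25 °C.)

pH = 3.85

E°_cell = 0.76 V and n = 2.
log Q = n(E° − E)/0.0592 = 2×(0.76 − 0.623)/0.0592 = 4.628.
With Q = [Zn²⁺]·P(H₂) / [H⁺]^2, solving for [H⁺] gives log[H⁺] = -3.850, so pH = 3.85.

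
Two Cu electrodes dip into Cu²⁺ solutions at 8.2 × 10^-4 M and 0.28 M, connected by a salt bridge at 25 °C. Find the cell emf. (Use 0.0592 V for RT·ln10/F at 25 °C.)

0.075 V

Both half-cells are Cu²⁺/Cu, so E°_cell = 0. The concentrated side is the cathode; the cell reaction moves Cu²⁺ from high to low concentration with n = 2.
Q = [Cu²⁺]_dilute/[Cu²⁺]_conc = 8.2 × 10^-4/0.28 = 0.00293.
E = 0 − (0.0592/2) log Q = −(0.0592/2)(-2.533) = 0.0750 V.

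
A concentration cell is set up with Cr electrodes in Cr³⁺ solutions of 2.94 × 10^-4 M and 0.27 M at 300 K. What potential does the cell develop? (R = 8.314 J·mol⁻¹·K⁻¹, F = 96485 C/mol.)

Both half-cells are Cr³⁺/Cr, so E°_cell = 0. The concentrated side is the cathode; the cell reaction moves Cr³⁺ from high to low concentration with n = 3.
Q = [Cr³⁺]_dilute/[Cr³⁺]_conc = 2.94 × 10^-4/0.27 = 0.00109.
E = 0 − (RT/nF) ln Q = −((8.314×300)/(3×96485))(-6.823) = 0.0588 V.

0.059 V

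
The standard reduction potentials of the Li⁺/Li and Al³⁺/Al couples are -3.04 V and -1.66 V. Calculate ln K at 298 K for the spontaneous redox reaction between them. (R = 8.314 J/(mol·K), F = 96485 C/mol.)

ln K = 161.2

E°_cell = -1.66 − (-3.04) = 1.38 V, with n = 3 electrons transferred.
At equilibrium E = 0, so the Nernst equation gives ln K = nFE°/RT = (3)(96485)(1.38)/((8.314)(298)) = 161.23.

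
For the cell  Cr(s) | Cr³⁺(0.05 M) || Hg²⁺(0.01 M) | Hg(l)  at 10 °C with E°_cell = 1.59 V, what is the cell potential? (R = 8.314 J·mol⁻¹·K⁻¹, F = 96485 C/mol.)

Balancing electrons gives n = 6; the reaction quotient is Q = [Cr³⁺]^2/[Hg²⁺]^3 = 2500.
E = E° − (RT/nF) ln Q = 1.59 − (8.314×283)/(6×96485) × (7.824) = 1.590 − 0.032 = 1.558 V.

1.56 V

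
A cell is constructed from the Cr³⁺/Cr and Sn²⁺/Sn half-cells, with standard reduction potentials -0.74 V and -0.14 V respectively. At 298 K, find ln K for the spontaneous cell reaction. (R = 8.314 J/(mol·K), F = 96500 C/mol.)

ln K = 140.2

E°_cell = -0.14 − (-0.74) = 0.60 V, with n = 6 electrons transferred.
At equilibrium E = 0, so the Nernst equation gives ln K = nFE°/RT = (6)(96500)(0.60)/((8.314)(298)) = 140.22.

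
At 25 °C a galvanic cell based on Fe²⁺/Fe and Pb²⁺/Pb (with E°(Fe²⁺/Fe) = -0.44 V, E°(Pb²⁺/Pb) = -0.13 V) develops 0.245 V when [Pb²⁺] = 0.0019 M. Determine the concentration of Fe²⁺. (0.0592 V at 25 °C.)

0.3 M

From the Nernst equation, log Q = n(E° − E)/0.0592 = 2(0.31 − 0.245)/0.0592 = 2.196, so Q = 157.
With Q = [Fe²⁺]/[Pb²⁺] and the known concentrations, [Fe²⁺] in the numerator gives [Fe²⁺] = 0.3 M.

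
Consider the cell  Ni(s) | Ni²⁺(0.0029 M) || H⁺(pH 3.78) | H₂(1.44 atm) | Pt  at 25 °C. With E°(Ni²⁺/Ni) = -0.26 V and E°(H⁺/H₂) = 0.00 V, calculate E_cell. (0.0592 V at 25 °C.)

0.11 V

The hydrogen couple is the cathode, so E°_cell = 0.26 V; n = 2.
[H⁺] = 10^(−3.78) = 1.7 × 10^-4 M, and Q = [Ni²⁺]·P(H₂) / [H⁺]^2 = 1.52 × 10^5.
E = E° − (0.0592/2) log Q = 0.26 − (0.0592/2)(5.181) = 0.107 V.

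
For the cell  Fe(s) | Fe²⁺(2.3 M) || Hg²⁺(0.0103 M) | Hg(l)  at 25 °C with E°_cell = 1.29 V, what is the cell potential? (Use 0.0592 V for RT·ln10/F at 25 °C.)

1.22 V

Balancing electrons gives n = 2; the reaction quotient is Q = [Fe²⁺]/[Hg²⁺] = 223.
At 25 °C, E = E° − (0.0592/n) log Q = 1.29 − (0.0592/2)(2.349) = 1.290 − 0.070 = 1.220 V.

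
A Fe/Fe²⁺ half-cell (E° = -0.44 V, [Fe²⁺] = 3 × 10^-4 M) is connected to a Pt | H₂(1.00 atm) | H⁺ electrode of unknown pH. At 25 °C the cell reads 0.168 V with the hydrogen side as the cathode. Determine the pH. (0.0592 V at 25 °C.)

pH = 6.36

E°_cell = 0.44 V and n = 2.
log Q = n(E° − E)/0.0592 = 2×(0.44 − 0.168)/0.0592 = 9.189.
With Q = [Fe²⁺]·P(H₂) / [H⁺]^2, solving for [H⁺] gives log[H⁺] = -6.356, so pH = 6.36.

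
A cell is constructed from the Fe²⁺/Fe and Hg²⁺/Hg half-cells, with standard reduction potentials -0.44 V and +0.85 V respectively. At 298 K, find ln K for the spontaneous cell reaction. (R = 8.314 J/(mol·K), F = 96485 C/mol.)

E°_cell = +0.85 − (-0.44) = 1.29 V, with n = 2 electrons transferred.
At equilibrium E = 0, so the Nernst equation gives ln K = nFE°/RT = (2)(96485)(1.29)/((8.314)(298)) = 100.47.

ln K = 100.5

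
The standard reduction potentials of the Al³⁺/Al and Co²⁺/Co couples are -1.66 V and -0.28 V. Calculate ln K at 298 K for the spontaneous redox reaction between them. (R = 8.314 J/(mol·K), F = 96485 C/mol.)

E°_cell = -0.28 − (-1.66) = 1.38 V, with n = 6 electrons transferred.
At equilibrium E = 0, so the Nernst equation gives ln K = nFE°/RT = (6)(96485)(1.38)/((8.314)(298)) = 322.45.

ln K = 322.5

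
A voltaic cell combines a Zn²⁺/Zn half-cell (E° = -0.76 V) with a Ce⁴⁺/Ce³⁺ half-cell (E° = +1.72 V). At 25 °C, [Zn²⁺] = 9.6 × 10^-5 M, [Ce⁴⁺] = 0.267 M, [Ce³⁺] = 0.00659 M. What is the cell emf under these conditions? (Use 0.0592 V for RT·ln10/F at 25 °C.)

The Ce⁴⁺/Ce³⁺ couple has the higher reduction potential and acts as the cathode, so E°_cell = +1.72 − (-0.76) = 2.48 V.
Balancing electrons gives n = 2; the reaction quotient is Q = [Zn²⁺]·[Ce³⁺]^2/[Ce⁴⁺]^2 = 5.85 × 10^-8.
At 25 °C, E = E° − (0.0592/n) log Q = 2.48 − (0.0592/2)(-7.233) = 2.480 + 0.214 = 2.694 V.

2.69 V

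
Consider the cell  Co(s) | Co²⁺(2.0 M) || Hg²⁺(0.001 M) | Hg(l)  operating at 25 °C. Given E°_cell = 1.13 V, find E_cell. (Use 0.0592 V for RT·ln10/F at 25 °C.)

1.03 V

Balancing electrons gives n = 2; the reaction quotient is Q = [Co²⁺]/[Hg²⁺] = 2000.
At 25 °C, E = E° − (0.0592/n) log Q = 1.13 − (0.0592/2)(3.301) = 1.130 − 0.098 = 1.032 V.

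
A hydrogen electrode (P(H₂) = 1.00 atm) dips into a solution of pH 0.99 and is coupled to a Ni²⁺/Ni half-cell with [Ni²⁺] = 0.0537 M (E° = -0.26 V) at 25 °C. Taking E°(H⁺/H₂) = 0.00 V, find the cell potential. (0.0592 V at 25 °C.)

The hydrogen couple is the cathode, so E°_cell = 0.26 V; n = 2.
[H⁺] = 10^(−0.99) = 0.10 M, and Q = [Ni²⁺]·P(H₂) / [H⁺]^2 = 5.13.
E = E° − (0.0592/2) log Q = 0.26 − (0.0592/2)(0.710) = 0.239 V.

0.24 V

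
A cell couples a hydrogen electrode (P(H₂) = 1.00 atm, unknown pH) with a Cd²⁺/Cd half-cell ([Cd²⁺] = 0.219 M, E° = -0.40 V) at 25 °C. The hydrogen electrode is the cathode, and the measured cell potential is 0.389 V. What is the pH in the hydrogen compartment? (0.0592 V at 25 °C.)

E°_cell = 0.40 V and n = 2.
log Q = n(E° − E)/0.0592 = 2×(0.40 − 0.389)/0.0592 = 0.372.
With Q = [Cd²⁺]·P(H₂) / [H⁺]^2, solving for [H⁺] gives log[H⁺] = -0.516, so pH = 0.52.

pH = 0.52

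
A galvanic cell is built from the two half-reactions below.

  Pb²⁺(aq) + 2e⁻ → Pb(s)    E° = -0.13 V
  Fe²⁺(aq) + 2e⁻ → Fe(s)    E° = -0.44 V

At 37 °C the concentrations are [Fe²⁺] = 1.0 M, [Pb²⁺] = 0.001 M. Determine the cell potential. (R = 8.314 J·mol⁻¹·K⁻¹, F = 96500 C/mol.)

0.218 V

The Pb²⁺/Pb couple has the higher reduction potential and acts as the cathode, so E°_cell = -0.13 − (-0.44) = 0.31 V.
Balancing electrons gives n = 2; the reaction quotient is Q = [Fe²⁺]/[Pb²⁺] = 1000.
E = E° − (RT/nF) ln Q = 0.31 − (8.314×310)/(2×96500) × (6.908) = 0.310 − 0.092 = 0.218 V.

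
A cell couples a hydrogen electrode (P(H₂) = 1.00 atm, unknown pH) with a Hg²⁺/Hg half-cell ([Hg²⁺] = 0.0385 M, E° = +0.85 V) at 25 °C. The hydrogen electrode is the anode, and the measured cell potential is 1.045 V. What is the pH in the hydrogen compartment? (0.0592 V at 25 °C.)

pH = 4.00

E°_cell = 0.85 V and n = 2.
log Q = n(E° − E)/0.0592 = 2×(0.85 − 1.045)/0.0592 = -6.588.
With Q = [H⁺]^2 / ([Hg²⁺]·P(H₂)), solving for [H⁺] gives log[H⁺] = -4.001, so pH = 4.00.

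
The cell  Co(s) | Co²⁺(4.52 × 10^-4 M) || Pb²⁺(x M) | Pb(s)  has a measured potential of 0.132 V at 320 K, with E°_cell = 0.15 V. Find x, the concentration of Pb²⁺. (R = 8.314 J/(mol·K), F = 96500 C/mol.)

From the Nernst equation, ln Q = nF(E° − E)/RT = 2×96500×(0.15 − 0.132)/(8.314×320) = 1.306, so Q = 3.69.
With Q = [Co²⁺]/[Pb²⁺] and the known concentrations, [Pb²⁺] in the denominator gives [Pb²⁺] = 1.2 × 10^-4 M.

1.2 × 10^-4 M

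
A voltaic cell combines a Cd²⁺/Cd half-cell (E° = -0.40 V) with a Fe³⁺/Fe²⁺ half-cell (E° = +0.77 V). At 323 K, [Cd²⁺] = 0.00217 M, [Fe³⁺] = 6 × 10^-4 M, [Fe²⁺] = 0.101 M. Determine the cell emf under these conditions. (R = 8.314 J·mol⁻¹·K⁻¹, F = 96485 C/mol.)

The Fe³⁺/Fe²⁺ couple has the higher reduction potential and acts as the cathode, so E°_cell = +0.77 − (-0.40) = 1.17 V.
Balancing electrons gives n = 2; the reaction quotient is Q = [Cd²⁺]·[Fe²⁺]^2/[Fe³⁺]^2 = 61.5.
E = E° − (RT/nF) ln Q = 1.17 − (8.314×323)/(2×96485) × (4.119) = 1.170 − 0.057 = 1.113 V.

1.11 V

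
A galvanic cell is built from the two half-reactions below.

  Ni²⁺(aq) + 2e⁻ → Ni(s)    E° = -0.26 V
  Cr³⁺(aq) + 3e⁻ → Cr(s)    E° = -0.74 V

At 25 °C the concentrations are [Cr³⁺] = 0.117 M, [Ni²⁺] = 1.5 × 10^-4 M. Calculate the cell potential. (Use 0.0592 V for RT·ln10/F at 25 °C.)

0.385 V

The Ni²⁺/Ni couple has the higher reduction potential and acts as the cathode, so E°_cell = -0.26 − (-0.74) = 0.48 V.
Balancing electrons gives n = 6; the reaction quotient is Q = [Cr³⁺]^2/[Ni²⁺]^3 = 4.06 × 10^9.
At 25 °C, E = E° − (0.0592/n) log Q = 0.48 − (0.0592/6)(9.608) = 0.480 − 0.095 = 0.385 V.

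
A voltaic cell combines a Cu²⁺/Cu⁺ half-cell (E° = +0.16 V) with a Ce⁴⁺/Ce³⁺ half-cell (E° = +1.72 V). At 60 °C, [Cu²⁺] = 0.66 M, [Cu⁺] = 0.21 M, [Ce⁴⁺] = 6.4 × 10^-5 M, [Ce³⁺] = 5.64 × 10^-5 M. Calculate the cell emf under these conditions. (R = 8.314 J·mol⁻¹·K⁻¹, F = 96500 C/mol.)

The Ce⁴⁺/Ce³⁺ couple has the higher reduction potential and acts as the cathode, so E°_cell = +1.72 − (+0.16) = 1.56 V.
Balancing electrons gives n = 1; the reaction quotient is Q = [Cu²⁺]·[Ce³⁺]/([Cu⁺]·[Ce⁴⁺]) = 2.77.
E = E° − (RT/nF) ln Q = 1.56 − (8.314×333)/(1×96500) × (1.019) = 1.560 − 0.029 = 1.531 V.

1.53 V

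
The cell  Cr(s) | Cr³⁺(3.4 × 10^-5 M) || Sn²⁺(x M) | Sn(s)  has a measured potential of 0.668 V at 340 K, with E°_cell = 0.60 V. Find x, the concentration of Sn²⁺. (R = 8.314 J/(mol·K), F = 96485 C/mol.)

0.11 M

From the Nernst equation, ln Q = nF(E° − E)/RT = 6×96485×(0.60 − 0.668)/(8.314×340) = -13.926, so Q = 8.95 × 10^-7.
With Q = [Cr³⁺]^2/[Sn²⁺]^3 and the known concentrations, [Sn²⁺]^3 in the denominator gives [Sn²⁺] = 0.11 M.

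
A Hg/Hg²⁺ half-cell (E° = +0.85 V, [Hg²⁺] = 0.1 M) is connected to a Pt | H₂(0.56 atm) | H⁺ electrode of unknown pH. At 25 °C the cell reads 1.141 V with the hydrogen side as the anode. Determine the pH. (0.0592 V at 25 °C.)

E°_cell = 0.85 V and n = 2.
log Q = n(E° − E)/0.0592 = 2×(0.85 − 1.141)/0.0592 = -9.831.
With Q = [H⁺]^2 / ([Hg²⁺]·P(H₂)), solving for [H⁺] gives log[H⁺] = -5.541, so pH = 5.54.

pH = 5.54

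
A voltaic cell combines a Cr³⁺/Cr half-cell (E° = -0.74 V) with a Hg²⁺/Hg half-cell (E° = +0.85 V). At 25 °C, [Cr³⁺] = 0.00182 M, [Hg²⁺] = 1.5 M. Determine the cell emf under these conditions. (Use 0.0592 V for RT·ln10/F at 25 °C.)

1.65 V

The Hg²⁺/Hg couple has the higher reduction potential and acts as the cathode, so E°_cell = +0.85 − (-0.74) = 1.59 V.
Balancing electrons gives n = 6; the reaction quotient is Q = [Cr³⁺]^2/[Hg²⁺]^3 = 9.81 × 10^-7.
At 25 °C, E = E° − (0.0592/n) log Q = 1.59 − (0.0592/6)(-6.008) = 1.590 + 0.059 = 1.649 V.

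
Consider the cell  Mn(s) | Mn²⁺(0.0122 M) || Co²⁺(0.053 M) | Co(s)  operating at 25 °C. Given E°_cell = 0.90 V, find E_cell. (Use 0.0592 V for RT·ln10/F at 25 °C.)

0.919 V

Balancing electrons gives n = 2; the reaction quotient is Q = [Mn²⁺]/[Co²⁺] = 0.230.
At 25 °C, E = E° − (0.0592/n) log Q = 0.90 − (0.0592/2)(-0.638) = 0.900 + 0.019 = 0.919 V.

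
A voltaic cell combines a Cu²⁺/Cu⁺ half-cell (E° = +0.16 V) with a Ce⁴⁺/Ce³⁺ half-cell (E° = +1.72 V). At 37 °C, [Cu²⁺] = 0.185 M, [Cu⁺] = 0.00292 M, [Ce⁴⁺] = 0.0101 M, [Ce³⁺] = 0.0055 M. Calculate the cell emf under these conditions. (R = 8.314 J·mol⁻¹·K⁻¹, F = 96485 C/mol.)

The Ce⁴⁺/Ce³⁺ couple has the higher reduction potential and acts as the cathode, so E°_cell = +1.72 − (+0.16) = 1.56 V.
Balancing electrons gives n = 1; the reaction quotient is Q = [Cu²⁺]·[Ce³⁺]/([Cu⁺]·[Ce⁴⁺]) = 34.5.
E = E° − (RT/nF) ln Q = 1.56 − (8.314×310)/(1×96485) × (3.541) = 1.560 − 0.095 = 1.465 V.

1.47 V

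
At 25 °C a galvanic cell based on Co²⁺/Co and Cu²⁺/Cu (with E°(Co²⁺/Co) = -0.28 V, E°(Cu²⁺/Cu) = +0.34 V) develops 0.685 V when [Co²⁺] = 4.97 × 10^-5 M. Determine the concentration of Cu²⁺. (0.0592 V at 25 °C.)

0.0078 M

From the Nernst equation, log Q = n(E° − E)/0.0592 = 2(0.62 − 0.685)/0.0592 = -2.196, so Q = 0.00637.
With Q = [Co²⁺]/[Cu²⁺] and the known concentrations, [Cu²⁺] in the denominator gives [Cu²⁺] = 0.0078 M.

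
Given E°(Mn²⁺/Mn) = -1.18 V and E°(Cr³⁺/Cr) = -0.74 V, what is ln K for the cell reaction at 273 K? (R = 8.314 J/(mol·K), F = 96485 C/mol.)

ln K = 112.2

E°_cell = -0.74 − (-1.18) = 0.44 V, with n = 6 electrons transferred.
At equilibrium E = 0, so the Nernst equation gives ln K = nFE°/RT = (6)(96485)(0.44)/((8.314)(273)) = 112.23.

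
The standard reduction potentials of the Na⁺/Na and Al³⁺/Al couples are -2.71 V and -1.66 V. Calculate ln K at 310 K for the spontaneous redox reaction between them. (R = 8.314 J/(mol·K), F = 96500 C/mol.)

ln K = 117.9

E°_cell = -1.66 − (-2.71) = 1.05 V, with n = 3 electrons transferred.
At equilibrium E = 0, so the Nernst equation gives ln K = nFE°/RT = (3)(96500)(1.05)/((8.314)(310)) = 117.94.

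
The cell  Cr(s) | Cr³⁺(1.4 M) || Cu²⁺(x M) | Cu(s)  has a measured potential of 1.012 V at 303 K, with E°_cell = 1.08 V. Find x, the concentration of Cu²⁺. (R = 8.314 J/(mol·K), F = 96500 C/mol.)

From the Nernst equation, ln Q = nF(E° − E)/RT = 6×96500×(1.08 − 1.012)/(8.314×303) = 15.629, so Q = 6.13 × 10^6.
With Q = [Cr³⁺]^2/[Cu²⁺]^3 and the known concentrations, [Cu²⁺]^3 in the denominator gives [Cu²⁺] = 0.0068 M.

0.0068 M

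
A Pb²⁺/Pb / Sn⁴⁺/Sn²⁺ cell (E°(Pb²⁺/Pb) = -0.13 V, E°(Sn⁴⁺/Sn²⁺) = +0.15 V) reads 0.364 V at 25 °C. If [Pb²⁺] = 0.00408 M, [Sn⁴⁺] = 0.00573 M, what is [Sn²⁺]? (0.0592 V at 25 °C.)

0.002 M

From the Nernst equation, log Q = n(E° − E)/0.0592 = 2(0.28 − 0.364)/0.0592 = -2.838, so Q = 0.00145.
With Q = [Pb²⁺]·[Sn²⁺]/[Sn⁴⁺] and the known concentrations, [Sn²⁺] in the numerator gives [Sn²⁺] = 0.002 M.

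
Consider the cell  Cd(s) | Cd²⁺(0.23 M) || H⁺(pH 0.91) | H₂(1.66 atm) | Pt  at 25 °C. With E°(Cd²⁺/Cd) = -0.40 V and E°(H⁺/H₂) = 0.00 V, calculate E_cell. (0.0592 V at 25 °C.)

The hydrogen couple is the cathode, so E°_cell = 0.40 V; n = 2.
[H⁺] = 10^(−0.91) = 0.12 M, and Q = [Cd²⁺]·P(H₂) / [H⁺]^2 = 25.2.
E = E° − (0.0592/2) log Q = 0.40 − (0.0592/2)(1.402) = 0.359 V.

0.36 V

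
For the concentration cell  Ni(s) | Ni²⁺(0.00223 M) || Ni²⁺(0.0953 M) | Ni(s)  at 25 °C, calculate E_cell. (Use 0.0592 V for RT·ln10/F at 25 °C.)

0.048 V

Both half-cells are Ni²⁺/Ni, so E°_cell = 0. The concentrated side is the cathode; the cell reaction moves Ni²⁺ from high to low concentration with n = 2.
Q = [Ni²⁺]_dilute/[Ni²⁺]_conc = 0.00223/0.0953 = 0.0234.
E = 0 − (0.0592/2) log Q = −(0.0592/2)(-1.631) = 0.0483 V.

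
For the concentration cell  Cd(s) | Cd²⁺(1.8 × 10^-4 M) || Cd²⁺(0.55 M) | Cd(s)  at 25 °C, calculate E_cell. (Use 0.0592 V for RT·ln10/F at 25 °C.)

0.10 V

Both half-cells are Cd²⁺/Cd, so E°_cell = 0. The concentrated side is the cathode; the cell reaction moves Cd²⁺ from high to low concentration with n = 2.
Q = [Cd²⁺]_dilute/[Cd²⁺]_conc = 1.8 × 10^-4/0.55 = 3.27 × 10^-4.
E = 0 − (0.0592/2) log Q = −(0.0592/2)(-3.485) = 0.1032 V.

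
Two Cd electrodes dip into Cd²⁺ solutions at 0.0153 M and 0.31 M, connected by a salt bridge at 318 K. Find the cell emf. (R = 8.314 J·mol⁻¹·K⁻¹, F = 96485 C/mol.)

Both half-cells are Cd²⁺/Cd, so E°_cell = 0. The concentrated side is the cathode; the cell reaction moves Cd²⁺ from high to low concentration with n = 2.
Q = [Cd²⁺]_dilute/[Cd²⁺]_conc = 0.0153/0.31 = 0.0494.
E = 0 − (RT/nF) ln Q = −((8.314×318)/(2×96485))(-3.009) = 0.0412 V.

0.041 V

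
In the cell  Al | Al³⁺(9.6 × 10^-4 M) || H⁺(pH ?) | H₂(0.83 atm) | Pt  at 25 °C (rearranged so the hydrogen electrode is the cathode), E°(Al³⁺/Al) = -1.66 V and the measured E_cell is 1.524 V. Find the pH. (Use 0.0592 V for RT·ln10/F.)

E°_cell = 1.66 V and n = 6.
log Q = n(E° − E)/0.0592 = 6×(1.66 − 1.524)/0.0592 = 13.784.
With Q = [Al³⁺]^2·P(H₂)^3 / [H⁺]^6, solving for [H⁺] gives log[H⁺] = -3.344, so pH = 3.34.

pH = 3.34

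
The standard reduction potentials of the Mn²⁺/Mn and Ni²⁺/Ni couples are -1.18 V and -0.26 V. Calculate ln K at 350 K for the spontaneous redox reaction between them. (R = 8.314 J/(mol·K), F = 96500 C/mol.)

E°_cell = -0.26 − (-1.18) = 0.92 V, with n = 2 electrons transferred.
At equilibrium E = 0, so the Nernst equation gives ln K = nFE°/RT = (2)(96500)(0.92)/((8.314)(350)) = 61.02.

ln K = 61.0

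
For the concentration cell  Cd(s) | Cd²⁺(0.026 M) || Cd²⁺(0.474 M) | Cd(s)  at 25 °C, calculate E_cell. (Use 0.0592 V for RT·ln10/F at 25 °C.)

Both half-cells are Cd²⁺/Cd, so E°_cell = 0. The concentrated side is the cathode; the cell reaction moves Cd²⁺ from high to low concentration with n = 2.
Q = [Cd²⁺]_dilute/[Cd²⁺]_conc = 0.026/0.474 = 0.0549.
E = 0 − (0.0592/2) log Q = −(0.0592/2)(-1.261) = 0.0373 V.

0.037 V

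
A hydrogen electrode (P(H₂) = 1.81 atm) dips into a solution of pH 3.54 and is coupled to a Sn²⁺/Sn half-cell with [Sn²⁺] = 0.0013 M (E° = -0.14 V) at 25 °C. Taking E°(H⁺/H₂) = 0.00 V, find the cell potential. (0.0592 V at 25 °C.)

0.008 V

The hydrogen couple is the cathode, so E°_cell = 0.14 V; n = 2.
[H⁺] = 10^(−3.54) = 2.9 × 10^-4 M, and Q = [Sn²⁺]·P(H₂) / [H⁺]^2 = 2.83 × 10^4.
E = E° − (0.0592/2) log Q = 0.14 − (0.0592/2)(4.452) = 0.008 V.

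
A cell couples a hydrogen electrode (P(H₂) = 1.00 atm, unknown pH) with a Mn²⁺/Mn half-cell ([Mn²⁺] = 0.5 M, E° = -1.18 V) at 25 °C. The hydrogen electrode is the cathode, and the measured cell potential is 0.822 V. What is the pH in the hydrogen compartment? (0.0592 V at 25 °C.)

pH = 6.20

E°_cell = 1.18 V and n = 2.
log Q = n(E° − E)/0.0592 = 2×(1.18 − 0.822)/0.0592 = 12.095.
With Q = [Mn²⁺]·P(H₂) / [H⁺]^2, solving for [H⁺] gives log[H⁺] = -6.198, so pH = 6.20.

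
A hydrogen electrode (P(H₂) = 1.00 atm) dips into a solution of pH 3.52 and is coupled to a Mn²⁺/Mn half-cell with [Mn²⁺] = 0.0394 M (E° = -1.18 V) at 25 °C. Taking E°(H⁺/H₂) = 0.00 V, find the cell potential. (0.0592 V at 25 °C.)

The hydrogen couple is the cathode, so E°_cell = 1.18 V; n = 2.
[H⁺] = 10^(−3.52) = 3 × 10^-4 M, and Q = [Mn²⁺]·P(H₂) / [H⁺]^2 = 4.32 × 10^5.
E = E° − (0.0592/2) log Q = 1.18 − (0.0592/2)(5.635) = 1.013 V.

1.01 V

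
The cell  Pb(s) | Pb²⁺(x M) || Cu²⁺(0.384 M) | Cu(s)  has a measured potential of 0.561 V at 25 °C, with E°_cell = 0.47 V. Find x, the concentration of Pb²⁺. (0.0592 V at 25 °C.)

From the Nernst equation, log Q = n(E° − E)/0.0592 = 2(0.47 − 0.561)/0.0592 = -3.074, so Q = 8.43 × 10^-4.
With Q = [Pb²⁺]/[Cu²⁺] and the known concentrations, [Pb²⁺] in the numerator gives [Pb²⁺] = 3.2 × 10^-4 M.

3.2 × 10^-4 M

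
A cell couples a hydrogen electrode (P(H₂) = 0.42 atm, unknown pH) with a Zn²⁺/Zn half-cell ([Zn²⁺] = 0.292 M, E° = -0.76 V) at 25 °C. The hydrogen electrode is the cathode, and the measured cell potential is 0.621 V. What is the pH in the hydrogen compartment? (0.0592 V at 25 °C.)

E°_cell = 0.76 V and n = 2.
log Q = n(E° − E)/0.0592 = 2×(0.76 − 0.621)/0.0592 = 4.696.
With Q = [Zn²⁺]·P(H₂) / [H⁺]^2, solving for [H⁺] gives log[H⁺] = -2.804, so pH = 2.80.

pH = 2.80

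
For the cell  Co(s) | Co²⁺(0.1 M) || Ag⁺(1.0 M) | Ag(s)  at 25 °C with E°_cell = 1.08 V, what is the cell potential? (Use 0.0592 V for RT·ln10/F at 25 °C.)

Balancing electrons gives n = 2; the reaction quotient is Q = [Co²⁺]/[Ag⁺]^2 = 0.100.
At 25 °C, E = E° − (0.0592/n) log Q = 1.08 − (0.0592/2)(-1.000) = 1.080 + 0.030 = 1.110 V.

1.11 V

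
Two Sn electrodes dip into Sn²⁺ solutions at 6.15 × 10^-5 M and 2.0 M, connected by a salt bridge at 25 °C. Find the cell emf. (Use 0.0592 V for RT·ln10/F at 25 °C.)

Both half-cells are Sn²⁺/Sn, so E°_cell = 0. The concentrated side is the cathode; the cell reaction moves Sn²⁺ from high to low concentration with n = 2.
Q = [Sn²⁺]_dilute/[Sn²⁺]_conc = 6.15 × 10^-5/2.0 = 3.07 × 10^-5.
E = 0 − (0.0592/2) log Q = −(0.0592/2)(-4.512) = 0.1336 V.

0.13 V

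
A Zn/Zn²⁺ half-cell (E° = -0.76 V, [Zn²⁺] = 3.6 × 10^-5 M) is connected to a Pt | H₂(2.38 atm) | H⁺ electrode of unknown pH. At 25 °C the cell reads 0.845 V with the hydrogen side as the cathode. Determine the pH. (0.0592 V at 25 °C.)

pH = 0.60

E°_cell = 0.76 V and n = 2.
log Q = n(E° − E)/0.0592 = 2×(0.76 − 0.845)/0.0592 = -2.872.
With Q = [Zn²⁺]·P(H₂) / [H⁺]^2, solving for [H⁺] gives log[H⁺] = -0.598, so pH = 0.60.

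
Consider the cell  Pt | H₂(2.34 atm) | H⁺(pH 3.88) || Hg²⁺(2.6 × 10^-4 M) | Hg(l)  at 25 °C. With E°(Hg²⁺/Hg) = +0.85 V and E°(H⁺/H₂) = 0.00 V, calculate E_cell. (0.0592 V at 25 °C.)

The Hg²⁺/Hg couple is the cathode, so E°_cell = 0.85 V; n = 2.
[H⁺] = 10^(−3.88) = 1.3 × 10^-4 M, and Q = [H⁺]^2 / ([Hg²⁺]·P(H₂)) = 2.86 × 10^-5.
E = E° − (0.0592/2) log Q = 0.85 − (0.0592/2)(-4.544) = 0.985 V.

0.98 V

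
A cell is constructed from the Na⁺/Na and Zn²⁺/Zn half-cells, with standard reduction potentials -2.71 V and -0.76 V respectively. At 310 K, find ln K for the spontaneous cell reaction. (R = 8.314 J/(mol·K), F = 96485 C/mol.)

E°_cell = -0.76 − (-2.71) = 1.95 V, with n = 2 electrons transferred.
At equilibrium E = 0, so the Nernst equation gives ln K = nFE°/RT = (2)(96485)(1.95)/((8.314)(310)) = 146.00.

ln K = 146.0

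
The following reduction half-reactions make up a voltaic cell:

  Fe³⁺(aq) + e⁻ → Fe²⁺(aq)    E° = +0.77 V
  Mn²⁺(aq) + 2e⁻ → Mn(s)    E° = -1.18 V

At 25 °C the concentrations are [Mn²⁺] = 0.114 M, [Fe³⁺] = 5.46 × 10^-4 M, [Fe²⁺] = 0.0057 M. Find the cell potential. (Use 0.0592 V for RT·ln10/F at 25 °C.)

1.92 V

The Fe³⁺/Fe²⁺ couple has the higher reduction potential and acts as the cathode, so E°_cell = +0.77 − (-1.18) = 1.95 V.
Balancing electrons gives n = 2; the reaction quotient is Q = [Mn²⁺]·[Fe²⁺]^2/[Fe³⁺]^2 = 12.4.
At 25 °C, E = E° − (0.0592/n) log Q = 1.95 − (0.0592/2)(1.094) = 1.950 − 0.032 = 1.918 V.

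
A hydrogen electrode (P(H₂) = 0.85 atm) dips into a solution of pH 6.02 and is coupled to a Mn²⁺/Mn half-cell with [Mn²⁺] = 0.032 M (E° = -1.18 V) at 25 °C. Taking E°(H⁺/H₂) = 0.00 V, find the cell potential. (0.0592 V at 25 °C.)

0.87 V

The hydrogen couple is the cathode, so E°_cell = 1.18 V; n = 2.
[H⁺] = 10^(−6.02) = 9.5 × 10^-7 M, and Q = [Mn²⁺]·P(H₂) / [H⁺]^2 = 2.98 × 10^10.
E = E° − (0.0592/2) log Q = 1.18 − (0.0592/2)(10.475) = 0.870 V.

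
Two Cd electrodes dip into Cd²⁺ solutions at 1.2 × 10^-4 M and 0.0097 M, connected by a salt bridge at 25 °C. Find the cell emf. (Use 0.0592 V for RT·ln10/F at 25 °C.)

Both half-cells are Cd²⁺/Cd, so E°_cell = 0. The concentrated side is the cathode; the cell reaction moves Cd²⁺ from high to low concentration with n = 2.
Q = [Cd²⁺]_dilute/[Cd²⁺]_conc = 1.2 × 10^-4/0.0097 = 0.0124.
E = 0 − (0.0592/2) log Q = −(0.0592/2)(-1.908) = 0.0565 V.

0.056 V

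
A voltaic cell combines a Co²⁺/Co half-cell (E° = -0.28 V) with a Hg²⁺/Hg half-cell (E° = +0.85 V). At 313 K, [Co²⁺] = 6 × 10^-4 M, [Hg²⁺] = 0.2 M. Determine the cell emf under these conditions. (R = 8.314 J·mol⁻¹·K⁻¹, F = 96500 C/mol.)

1.21 V

The Hg²⁺/Hg couple has the higher reduction potential and acts as the cathode, so E°_cell = +0.85 − (-0.28) = 1.13 V.
Balancing electrons gives n = 2; the reaction quotient is Q = [Co²⁺]/[Hg²⁺] = 0.00300.
E = E° − (RT/nF) ln Q = 1.13 − (8.314×313)/(2×96500) × (-5.809) = 1.130 + 0.078 = 1.208 V.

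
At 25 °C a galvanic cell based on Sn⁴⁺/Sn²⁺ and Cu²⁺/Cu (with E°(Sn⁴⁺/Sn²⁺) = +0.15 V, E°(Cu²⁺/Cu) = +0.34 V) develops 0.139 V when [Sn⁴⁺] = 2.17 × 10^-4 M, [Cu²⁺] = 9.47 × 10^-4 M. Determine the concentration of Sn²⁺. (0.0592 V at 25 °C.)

From the Nernst equation, log Q = n(E° − E)/0.0592 = 2(0.19 − 0.139)/0.0592 = 1.723, so Q = 52.8.
With Q = [Sn⁴⁺]/([Sn²⁺]·[Cu²⁺]) and the known concentrations, [Sn²⁺] in the denominator gives [Sn²⁺] = 0.0043 M.

0.0043 M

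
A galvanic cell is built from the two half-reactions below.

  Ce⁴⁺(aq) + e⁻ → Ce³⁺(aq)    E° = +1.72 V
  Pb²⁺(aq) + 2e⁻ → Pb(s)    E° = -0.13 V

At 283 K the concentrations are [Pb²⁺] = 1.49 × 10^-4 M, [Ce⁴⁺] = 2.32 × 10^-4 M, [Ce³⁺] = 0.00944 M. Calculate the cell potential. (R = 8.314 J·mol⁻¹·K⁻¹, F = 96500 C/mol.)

The Ce⁴⁺/Ce³⁺ couple has the higher reduction potential and acts as the cathode, so E°_cell = +1.72 − (-0.13) = 1.85 V.
Balancing electrons gives n = 2; the reaction quotient is Q = [Pb²⁺]·[Ce³⁺]^2/[Ce⁴⁺]^2 = 0.247.
E = E° − (RT/nF) ln Q = 1.85 − (8.314×283)/(2×96500) × (-1.400) = 1.850 + 0.017 = 1.867 V.

1.87 V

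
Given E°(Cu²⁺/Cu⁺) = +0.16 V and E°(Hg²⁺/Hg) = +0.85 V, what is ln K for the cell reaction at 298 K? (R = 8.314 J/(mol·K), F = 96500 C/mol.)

E°_cell = +0.85 − (+0.16) = 0.69 V, with n = 2 electrons transferred.
At equilibrium E = 0, so the Nernst equation gives ln K = nFE°/RT = (2)(96500)(0.69)/((8.314)(298)) = 53.75.

ln K = 53.8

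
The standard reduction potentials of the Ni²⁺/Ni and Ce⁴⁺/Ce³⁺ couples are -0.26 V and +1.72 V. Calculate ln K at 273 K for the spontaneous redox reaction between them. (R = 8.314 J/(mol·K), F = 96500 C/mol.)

ln K = 168.4

E°_cell = +1.72 − (-0.26) = 1.98 V, with n = 2 electrons transferred.
At equilibrium E = 0, so the Nernst equation gives ln K = nFE°/RT = (2)(96500)(1.98)/((8.314)(273)) = 168.36.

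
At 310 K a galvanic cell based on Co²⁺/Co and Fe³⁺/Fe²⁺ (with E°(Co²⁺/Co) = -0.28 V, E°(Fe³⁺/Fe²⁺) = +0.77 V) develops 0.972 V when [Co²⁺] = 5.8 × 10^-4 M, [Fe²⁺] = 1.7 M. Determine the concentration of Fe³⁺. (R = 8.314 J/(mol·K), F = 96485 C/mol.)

0.0022 M

From the Nernst equation, ln Q = nF(E° − E)/RT = 2×96485×(1.05 − 0.972)/(8.314×310) = 5.840, so Q = 344.
With Q = [Co²⁺]·[Fe²⁺]^2/[Fe³⁺]^2 and the known concentrations, [Fe³⁺]^2 in the denominator gives [Fe³⁺] = 0.0022 M.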